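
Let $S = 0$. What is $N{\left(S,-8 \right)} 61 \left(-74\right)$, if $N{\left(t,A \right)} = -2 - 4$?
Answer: $27084$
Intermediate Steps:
$N{\left(t,A \right)} = -6$
$N{\left(S,-8 \right)} 61 \left(-74\right) = \left(-6\right) 61 \left(-74\right) = \left(-366\right) \left(-74\right) = 27084$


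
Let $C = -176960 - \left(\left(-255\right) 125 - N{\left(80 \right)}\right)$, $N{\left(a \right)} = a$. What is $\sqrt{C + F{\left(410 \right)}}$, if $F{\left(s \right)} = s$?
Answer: $11 i \sqrt{1195} \approx 380.26 i$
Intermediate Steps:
$C = -145005$ ($C = -176960 - \left(\left(-255\right) 125 - 80\right) = -176960 - \left(-31875 - 80\right) = -176960 - -31955 = -176960 + 31955 = -145005$)
$\sqrt{C + F{\left(410 \right)}} = \sqrt{-145005 + 410} = \sqrt{-144595} = 11 i \sqrt{1195}$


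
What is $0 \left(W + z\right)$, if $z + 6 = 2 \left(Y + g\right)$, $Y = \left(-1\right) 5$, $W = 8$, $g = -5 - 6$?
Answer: $0$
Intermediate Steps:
$g = -11$ ($g = -5 - 6 = -11$)
$Y = -5$
$z = -38$ ($z = -6 + 2 \left(-5 - 11\right) = -6 + 2 \left(-16\right) = -6 - 32 = -38$)
$0 \left(W + z\right) = 0 \left(8 - 38\right) = 0 \left(-30\right) = 0$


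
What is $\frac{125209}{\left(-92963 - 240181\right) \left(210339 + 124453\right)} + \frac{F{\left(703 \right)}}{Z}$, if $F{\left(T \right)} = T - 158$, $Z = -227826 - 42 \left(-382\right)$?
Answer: $- \frac{1447917085919}{562401956236608} \approx -0.0025745$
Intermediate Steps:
$Z = -211782$ ($Z = -227826 - -16044 = -227826 + 16044 = -211782$)
$F{\left(T \right)} = -158 + T$
$\frac{125209}{\left(-92963 - 240181\right) \left(210339 + 124453\right)} + \frac{F{\left(703 \right)}}{Z} = \frac{125209}{\left(-92963 - 240181\right) \left(210339 + 124453\right)} + \frac{-158 + 703}{-211782} = \frac{125209}{\left(-333144\right) 334792} + 545 \left(- \frac{1}{211782}\right) = \frac{125209}{-111533946048} - \frac{545}{211782} = 125209 \left(- \frac{1}{111533946048}\right) - \frac{545}{211782} = - \frac{17887}{15933420864} - \frac{545}{211782} = - \frac{1447917085919}{562401956236608}$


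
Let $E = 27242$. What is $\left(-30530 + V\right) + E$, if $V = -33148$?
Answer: $-36436$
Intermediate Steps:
$\left(-30530 + V\right) + E = \left(-30530 - 33148\right) + 27242 = -63678 + 27242 = -36436$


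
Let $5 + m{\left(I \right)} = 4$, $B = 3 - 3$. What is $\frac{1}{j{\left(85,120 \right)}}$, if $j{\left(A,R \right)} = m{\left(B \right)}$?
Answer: $-1$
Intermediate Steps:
$B = 0$ ($B = 3 - 3 = 0$)
$m{\left(I \right)} = -1$ ($m{\left(I \right)} = -5 + 4 = -1$)
$j{\left(A,R \right)} = -1$
$\frac{1}{j{\left(85,120 \right)}} = \frac{1}{-1} = -1$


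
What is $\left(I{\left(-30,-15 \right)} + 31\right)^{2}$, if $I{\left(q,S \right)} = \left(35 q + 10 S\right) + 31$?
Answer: $1295044$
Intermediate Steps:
$I{\left(q,S \right)} = 31 + 10 S + 35 q$ ($I{\left(q,S \right)} = \left(10 S + 35 q\right) + 31 = 31 + 10 S + 35 q$)
$\left(I{\left(-30,-15 \right)} + 31\right)^{2} = \left(\left(31 + 10 \left(-15\right) + 35 \left(-30\right)\right) + 31\right)^{2} = \left(\left(31 - 150 - 1050\right) + 31\right)^{2} = \left(-1169 + 31\right)^{2} = \left(-1138\right)^{2} = 1295044$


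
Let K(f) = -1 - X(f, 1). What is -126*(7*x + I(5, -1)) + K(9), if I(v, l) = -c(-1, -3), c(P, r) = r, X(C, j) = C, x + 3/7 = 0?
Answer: -10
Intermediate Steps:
x = -3/7 (x = -3/7 + 0 = -3/7 ≈ -0.42857)
I(v, l) = 3 (I(v, l) = -1*(-3) = 3)
K(f) = -1 - f
-126*(7*x + I(5, -1)) + K(9) = -126*(7*(-3/7) + 3) + (-1 - 1*9) = -126*(-3 + 3) + (-1 - 9) = -126*0 - 10 = 0 - 10 = -10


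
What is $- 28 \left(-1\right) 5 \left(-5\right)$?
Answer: $-700$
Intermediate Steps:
$- 28 \left(-1\right) 5 \left(-5\right) = - 28 \left(\left(-5\right) \left(-5\right)\right) = \left(-28\right) 25 = -700$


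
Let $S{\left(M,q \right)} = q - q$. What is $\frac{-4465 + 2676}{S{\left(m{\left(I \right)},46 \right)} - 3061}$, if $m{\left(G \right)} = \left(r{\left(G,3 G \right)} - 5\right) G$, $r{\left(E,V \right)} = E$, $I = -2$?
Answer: $\frac{1789}{3061} \approx 0.58445$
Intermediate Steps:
$m{\left(G \right)} = G \left(-5 + G\right)$ ($m{\left(G \right)} = \left(G - 5\right) G = \left(-5 + G\right) G = G \left(-5 + G\right)$)
$S{\left(M,q \right)} = 0$
$\frac{-4465 + 2676}{S{\left(m{\left(I \right)},46 \right)} - 3061} = \frac{-4465 + 2676}{0 - 3061} = - \frac{1789}{-3061} = \left(-1789\right) \left(- \frac{1}{3061}\right) = \frac{1789}{3061}$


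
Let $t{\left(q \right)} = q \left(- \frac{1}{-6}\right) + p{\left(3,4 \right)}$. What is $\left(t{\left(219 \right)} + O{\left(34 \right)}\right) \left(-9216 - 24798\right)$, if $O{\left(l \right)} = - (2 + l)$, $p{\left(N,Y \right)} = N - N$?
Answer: $-17007$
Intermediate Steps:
$p{\left(N,Y \right)} = 0$
$O{\left(l \right)} = -2 - l$
$t{\left(q \right)} = \frac{q}{6}$ ($t{\left(q \right)} = q \left(- \frac{1}{-6}\right) + 0 = q \left(\left(-1\right) \left(- \frac{1}{6}\right)\right) + 0 = q \frac{1}{6} + 0 = \frac{q}{6} + 0 = \frac{q}{6}$)
$\left(t{\left(219 \right)} + O{\left(34 \right)}\right) \left(-9216 - 24798\right) = \left(\frac{1}{6} \cdot 219 - 36\right) \left(-9216 - 24798\right) = \left(\frac{73}{2} - 36\right) \left(-34014\right) = \frac{1}{2} \left(-34014\right) = -17007$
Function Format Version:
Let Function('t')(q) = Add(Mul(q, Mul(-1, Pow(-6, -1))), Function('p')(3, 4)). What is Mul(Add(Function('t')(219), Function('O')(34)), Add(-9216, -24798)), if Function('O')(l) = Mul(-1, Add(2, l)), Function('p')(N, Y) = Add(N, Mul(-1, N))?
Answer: -17007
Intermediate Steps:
Function('p')(N, Y) = 0
Function('O')(l) = Add(-2, Mul(-1, l))
Function('t')(q) = Mul(Rational(1, 6), q) (Function('t')(q) = Add(Mul(q, Mul(-1, Pow(-6, -1))), 0) = Add(Mul(q, Mul(-1, Rational(-1, 6))), 0) = Add(Mul(q, Rational(1, 6)), 0) = Add(Mul(Rational(1, 6), q), 0) = Mul(Rational(1, 6), q))
Mul(Add(Function('t')(219), Function('O')(34)), Add(-9216, -24798)) = Mul(Add(Mul(Rational(1, 6), 219), Add(-2, Mul(-1, 34))), Add(-9216, -24798)) = Mul(Add(Rational(73, 2), Add(-2, -34)), -34014) = Mul(Add(Rational(73, 2), -36), -34014) = Mul(Rational(1, 2), -34014) = -17007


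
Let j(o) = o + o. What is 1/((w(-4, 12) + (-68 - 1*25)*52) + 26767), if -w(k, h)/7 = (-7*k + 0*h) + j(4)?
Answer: 1/21679 ≈ 4.6128e-5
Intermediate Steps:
j(o) = 2*o
w(k, h) = -56 + 49*k (w(k, h) = -7*((-7*k + 0*h) + 2*4) = -7*((-7*k + 0) + 8) = -7*(-7*k + 8) = -7*(8 - 7*k) = -56 + 49*k)
1/((w(-4, 12) + (-68 - 1*25)*52) + 26767) = 1/(((-56 + 49*(-4)) + (-68 - 1*25)*52) + 26767) = 1/(((-56 - 196) + (-68 - 25)*52) + 26767) = 1/((-252 - 93*52) + 26767) = 1/((-252 - 4836) + 26767) = 1/(-5088 + 26767) = 1/21679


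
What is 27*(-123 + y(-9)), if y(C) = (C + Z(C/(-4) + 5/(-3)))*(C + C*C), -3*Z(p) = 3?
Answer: -22761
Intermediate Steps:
Z(p) = -1 (Z(p) = -1/3*3 = -1)
y(C) = (-1 + C)*(C + C**2) (y(C) = (C - 1)*(C + C*C) = (-1 + C)*(C + C**2))
27*(-123 + y(-9)) = 27*(-123 + ((-9)**3 - 1*(-9))) = 27*(-123 + (-729 + 9)) = 27*(-123 - 720) = 27*(-843) = -22761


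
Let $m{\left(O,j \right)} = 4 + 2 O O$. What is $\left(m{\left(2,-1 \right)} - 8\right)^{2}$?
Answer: $16$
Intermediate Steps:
$m{\left(O,j \right)} = 4 + 2 O^{2}$
$\left(m{\left(2,-1 \right)} - 8\right)^{2} = \left(\left(4 + 2 \cdot 2^{2}\right) - 8\right)^{2} = \left(\left(4 + 2 \cdot 4\right) - 8\right)^{2} = \left(\left(4 + 8\right) - 8\right)^{2} = \left(12 - 8\right)^{2} = 4^{2} = 16$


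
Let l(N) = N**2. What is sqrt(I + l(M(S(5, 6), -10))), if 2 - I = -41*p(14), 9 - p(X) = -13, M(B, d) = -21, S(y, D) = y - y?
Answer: sqrt(1345) ≈ 36.674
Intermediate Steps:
S(y, D) = 0
p(X) = 22 (p(X) = 9 - 1*(-13) = 9 + 13 = 22)
I = 904 (I = 2 - (-41)*22 = 2 - 1*(-902) = 2 + 902 = 904)
sqrt(I + l(M(S(5, 6), -10))) = sqrt(904 + (-21)**2) = sqrt(904 + 441) = sqrt(1345)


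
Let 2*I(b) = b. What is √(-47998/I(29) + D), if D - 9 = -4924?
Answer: I*√6917399/29 ≈ 90.693*I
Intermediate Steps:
D = -4915 (D = 9 - 4924 = -4915)
I(b) = b/2
√(-47998/I(29) + D) = √(-47998/((½)*29) - 4915) = √(-47998/29/2 - 4915) = √(-47998*2/29 - 4915) = √(-95996/29 - 4915) = √(-238531/29) = I*√6917399/29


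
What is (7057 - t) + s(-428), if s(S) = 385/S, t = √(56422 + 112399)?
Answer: 3020011/428 - √168821 ≈ 6645.2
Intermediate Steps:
t = √168821 ≈ 410.88
(7057 - t) + s(-428) = (7057 - √168821) + 385/(-428) = (7057 - √168821) + 385*(-1/428) = (7057 - √168821) - 385/428 = 3020011/428 - √168821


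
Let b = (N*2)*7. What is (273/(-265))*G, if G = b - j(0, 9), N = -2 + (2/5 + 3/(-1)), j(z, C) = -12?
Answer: 71526/1325 ≈ 53.982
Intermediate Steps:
N = -23/5 (N = -2 + (2*(⅕) + 3*(-1)) = -2 + (⅖ - 3) = -2 - 13/5 = -23/5 ≈ -4.6000)
b = -322/5 (b = -23/5*2*7 = -46/5*7 = -322/5 ≈ -64.400)
G = -262/5 (G = -322/5 - 1*(-12) = -322/5 + 12 = -262/5 ≈ -52.400)
(273/(-265))*G = (273/(-265))*(-262/5) = (273*(-1/265))*(-262/5) = -273/265*(-262/5) = 71526/1325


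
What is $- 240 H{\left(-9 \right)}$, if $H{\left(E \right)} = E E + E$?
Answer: $-17280$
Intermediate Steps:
$H{\left(E \right)} = E + E^{2}$ ($H{\left(E \right)} = E^{2} + E = E + E^{2}$)
$- 240 H{\left(-9 \right)} = - 240 \left(- 9 \left(1 - 9\right)\right) = - 240 \left(\left(-9\right) \left(-8\right)\right) = \left(-240\right) 72 = -17280$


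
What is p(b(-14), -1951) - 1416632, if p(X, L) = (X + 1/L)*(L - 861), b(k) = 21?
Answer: -2879056672/1951 ≈ -1.4757e+6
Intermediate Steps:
p(X, L) = (-861 + L)*(X + 1/L) (p(X, L) = (X + 1/L)*(-861 + L) = (-861 + L)*(X + 1/L))
p(b(-14), -1951) - 1416632 = (1 - 861*21 - 861/(-1951) - 1951*21) - 1416632 = (1 - 18081 - 861*(-1/1951) - 40971) - 1416632 = (1 - 18081 + 861/1951 - 40971) - 1416632 = -115207640/1951 - 1416632 = -2879056672/1951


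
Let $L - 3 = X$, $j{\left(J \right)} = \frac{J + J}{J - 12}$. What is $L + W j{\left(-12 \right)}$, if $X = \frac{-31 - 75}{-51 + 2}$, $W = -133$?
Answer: $- \frac{6264}{49} \approx -127.84$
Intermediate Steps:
$j{\left(J \right)} = \frac{2 J}{-12 + J}$
$X = \frac{106}{49}$ ($X = - \frac{106}{-49} = \left(-106\right) \left(- \frac{1}{49}\right) = \frac{106}{49} \approx 2.1633$)
$L = \frac{253}{49}$ ($L = 3 + \frac{106}{49} = \frac{253}{49} \approx 5.1633$)
$L + W j{\left(-12 \right)} = \frac{253}{49} - 133 \cdot 2 \left(-12\right) \frac{1}{-12 - 12} = \frac{253}{49} - 133 \cdot 2 \left(-12\right) \frac{1}{-24} = \frac{253}{49} - 133 \cdot 2 \left(-12\right) \left(- \frac{1}{24}\right) = \frac{253}{49} - 133 = - \frac{6264}{49}$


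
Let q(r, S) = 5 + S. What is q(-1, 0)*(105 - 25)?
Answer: 400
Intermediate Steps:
q(-1, 0)*(105 - 25) = (5 + 0)*(105 - 25) = 5*80 = 400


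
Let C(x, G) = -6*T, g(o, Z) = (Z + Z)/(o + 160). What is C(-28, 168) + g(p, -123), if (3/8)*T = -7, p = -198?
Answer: 2251/19 ≈ 118.47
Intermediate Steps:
T = -56/3 (T = (8/3)*(-7) = -56/3 ≈ -18.667)
g(o, Z) = 2*Z/(160 + o) (g(o, Z) = (2*Z)/(160 + o) = 2*Z/(160 + o))
C(x, G) = 112 (C(x, G) = -6*(-56/3) = 112)
C(-28, 168) + g(p, -123) = 112 + 2*(-123)/(160 - 198) = 112 + 2*(-123)/(-38) = 112 + 2*(-123)*(-1/38) = 112 + 123/19 = 2251/19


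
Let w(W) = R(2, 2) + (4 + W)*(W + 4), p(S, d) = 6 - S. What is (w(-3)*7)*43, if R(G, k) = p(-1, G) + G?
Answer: 3010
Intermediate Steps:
R(G, k) = 7 + G (R(G, k) = (6 - 1*(-1)) + G = (6 + 1) + G = 7 + G)
w(W) = 9 + (4 + W)**2 (w(W) = (7 + 2) + (4 + W)*(W + 4) = 9 + (4 + W)*(4 + W) = 9 + (4 + W)**2)
(w(-3)*7)*43 = ((9 + (4 - 3)**2)*7)*43 = ((9 + 1**2)*7)*43 = ((9 + 1)*7)*43 = (10*7)*43 = 70*43 = 3010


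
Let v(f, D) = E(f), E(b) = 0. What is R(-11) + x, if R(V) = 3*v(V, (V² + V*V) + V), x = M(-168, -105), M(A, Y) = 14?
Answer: 14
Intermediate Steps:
x = 14
v(f, D) = 0
R(V) = 0 (R(V) = 3*0 = 0)
R(-11) + x = 0 + 14 = 14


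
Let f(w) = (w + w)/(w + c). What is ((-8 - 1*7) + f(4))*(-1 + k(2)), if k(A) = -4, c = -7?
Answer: 265/3 ≈ 88.333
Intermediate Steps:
f(w) = 2*w/(-7 + w) (f(w) = (w + w)/(w - 7) = (2*w)/(-7 + w) = 2*w/(-7 + w))
((-8 - 1*7) + f(4))*(-1 + k(2)) = ((-8 - 1*7) + 2*4/(-7 + 4))*(-1 - 4) = ((-8 - 7) + 2*4/(-3))*(-5) = (-15 + 2*4*(-⅓))*(-5) = (-15 - 8/3)*(-5) = -53/3*(-5) = 265/3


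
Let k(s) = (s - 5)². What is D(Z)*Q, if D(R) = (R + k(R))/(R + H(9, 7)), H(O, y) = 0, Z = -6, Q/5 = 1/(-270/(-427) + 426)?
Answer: -245525/1093032 ≈ -0.22463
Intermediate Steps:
Q = 2135/182172 (Q = 5/(-270/(-427) + 426) = 5/(-270*(-1/427) + 426) = 5/(270/427 + 426) = 5/(182172/427) = 5*(427/182172) = 2135/182172 ≈ 0.011720)
k(s) = (-5 + s)²
D(R) = (R + (-5 + R)²)/R (D(R) = (R + (-5 + R)²)/(R + 0) = (R + (-5 + R)²)/R)
D(Z)*Q = ((-6 + (-5 - 6)²)/(-6))*(2135/182172) = -(-6 + (-11)²)/6*(2135/182172) = -(-6 + 121)/6*(2135/182172) = -⅙*115*(2135/182172) = -115/6*2135/182172 = -245525/1093032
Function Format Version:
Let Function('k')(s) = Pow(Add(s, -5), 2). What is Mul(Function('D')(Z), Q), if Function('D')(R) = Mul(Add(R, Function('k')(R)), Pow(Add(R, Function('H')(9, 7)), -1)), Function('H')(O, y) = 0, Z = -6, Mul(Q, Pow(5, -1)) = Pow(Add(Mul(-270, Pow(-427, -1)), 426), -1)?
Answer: Rational(-245525, 1093032) ≈ -0.22463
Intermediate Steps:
Q = Rational(2135, 182172) (Q = Mul(5, Pow(Add(Mul(-270, Pow(-427, -1)), 426), -1)) = Mul(5, Pow(Add(Mul(-270, Rational(-1, 427)), 426), -1)) = Mul(5, Pow(Add(Rational(270, 427), 426), -1)) = Mul(5, Pow(Rational(182172, 427), -1)) = Mul(5, Rational(427, 182172)) = Rational(2135, 182172) ≈ 0.011720)
Function('k')(s) = Pow(Add(-5, s), 2)
Function('D')(R) = Mul(Pow(R, -1), Add(R, Pow(Add(-5, R), 2))) (Function('D')(R) = Mul(Add(R, Pow(Add(-5, R), 2)), Pow(Add(R, 0), -1)) = Mul(Add(R, Pow(Add(-5, R), 2)), Pow(R, -1)) = Mul(Pow(R, -1), Add(R, Pow(Add(-5, R), 2))))
Mul(Function('D')(Z), Q) = Mul(Mul(Pow(-6, -1), Add(-6, Pow(Add(-5, -6), 2))), Rational(2135, 182172)) = Mul(Mul(Rational(-1, 6), Add(-6, Pow(-11, 2))), Rational(2135, 182172)) = Mul(Mul(Rational(-1, 6), Add(-6, 121)), Rational(2135, 182172)) = Mul(Mul(Rational(-1, 6), 115), Rational(2135, 182172)) = Mul(Rational(-115, 6), Rational(2135, 182172)) = Rational(-245525, 1093032)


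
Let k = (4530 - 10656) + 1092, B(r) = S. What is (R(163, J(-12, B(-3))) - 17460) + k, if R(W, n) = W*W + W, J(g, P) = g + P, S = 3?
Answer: 4238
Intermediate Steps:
B(r) = 3
J(g, P) = P + g
R(W, n) = W + W² (R(W, n) = W² + W = W + W²)
k = -5034 (k = -6126 + 1092 = -5034)
(R(163, J(-12, B(-3))) - 17460) + k = (163*(1 + 163) - 17460) - 5034 = (163*164 - 17460) - 5034 = (26732 - 17460) - 5034 = 9272 - 5034 = 4238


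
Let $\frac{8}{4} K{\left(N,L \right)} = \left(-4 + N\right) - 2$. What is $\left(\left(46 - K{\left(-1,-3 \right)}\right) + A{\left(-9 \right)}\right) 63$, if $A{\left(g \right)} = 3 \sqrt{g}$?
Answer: $\frac{6237}{2} + 567 i \approx 3118.5 + 567.0 i$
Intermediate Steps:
$K{\left(N,L \right)} = -3 + \frac{N}{2}$ ($K{\left(N,L \right)} = \frac{\left(-4 + N\right) - 2}{2} = \frac{-6 + N}{2} = -3 + \frac{N}{2}$)
$\left(\left(46 - K{\left(-1,-3 \right)}\right) + A{\left(-9 \right)}\right) 63 = \left(\left(46 - \left(-3 + \frac{1}{2} \left(-1\right)\right)\right) + 3 \sqrt{-9}\right) 63 = \left(\left(46 - \left(-3 - \frac{1}{2}\right)\right) + 3 \cdot 3 i\right) 63 = \left(\left(46 - - \frac{7}{2}\right) + 9 i\right) 63 = \left(\left(46 + \frac{7}{2}\right) + 9 i\right) 63 = \left(\frac{99}{2} + 9 i\right) 63 = \frac{6237}{2} + 567 i$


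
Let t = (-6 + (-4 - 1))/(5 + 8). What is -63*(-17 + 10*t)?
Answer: 20853/13 ≈ 1604.1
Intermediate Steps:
t = -11/13 (t = (-6 - 5)/13 = -11*1/13 = -11/13 ≈ -0.84615)
-63*(-17 + 10*t) = -63*(-17 + 10*(-11/13)) = -63*(-17 - 110/13) = -63*(-331/13) = 20853/13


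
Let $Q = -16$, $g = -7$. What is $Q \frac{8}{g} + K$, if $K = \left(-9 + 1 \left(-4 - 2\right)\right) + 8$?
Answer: $\frac{79}{7} \approx 11.286$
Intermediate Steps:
$K = -7$ ($K = \left(-9 + 1 \left(-6\right)\right) + 8 = \left(-9 - 6\right) + 8 = -15 + 8 = -7$)
$Q \frac{8}{g} + K = - 16 \frac{8}{-7} - 7 = - 16 \cdot 8 \left(- \frac{1}{7}\right) - 7 = \left(-16\right) \left(- \frac{8}{7}\right) - 7 = \frac{128}{7} - 7 = \frac{79}{7}$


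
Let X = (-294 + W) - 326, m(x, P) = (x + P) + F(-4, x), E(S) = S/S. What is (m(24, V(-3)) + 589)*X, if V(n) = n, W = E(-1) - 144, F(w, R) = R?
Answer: -483742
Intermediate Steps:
E(S) = 1
W = -143 (W = 1 - 144 = -143)
m(x, P) = P + 2*x (m(x, P) = (x + P) + x = (P + x) + x = P + 2*x)
X = -763 (X = (-294 - 143) - 326 = -437 - 326 = -763)
(m(24, V(-3)) + 589)*X = ((-3 + 2*24) + 589)*(-763) = ((-3 + 48) + 589)*(-763) = (45 + 589)*(-763) = 634*(-763) = -483742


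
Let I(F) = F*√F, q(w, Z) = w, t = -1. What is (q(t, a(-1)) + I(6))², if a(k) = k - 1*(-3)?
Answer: 217 - 12*√6 ≈ 187.61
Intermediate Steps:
a(k) = 3 + k (a(k) = k + 3 = 3 + k)
I(F) = F^(3/2)
(q(t, a(-1)) + I(6))² = (-1 + 6^(3/2))² = (-1 + 6*√6)²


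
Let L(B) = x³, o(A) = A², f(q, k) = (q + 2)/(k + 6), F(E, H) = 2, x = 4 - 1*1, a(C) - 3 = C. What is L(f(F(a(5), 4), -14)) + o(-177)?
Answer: 31356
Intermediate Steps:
a(C) = 3 + C
x = 3 (x = 4 - 1 = 3)
f(q, k) = (2 + q)/(6 + k)
L(B) = 27 (L(B) = 3³ = 27)
L(f(F(a(5), 4), -14)) + o(-177) = 27 + (-177)² = 27 + 31329 = 31356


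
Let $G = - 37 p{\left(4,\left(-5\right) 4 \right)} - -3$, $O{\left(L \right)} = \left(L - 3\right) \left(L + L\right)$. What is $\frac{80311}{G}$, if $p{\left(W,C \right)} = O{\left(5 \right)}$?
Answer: $- \frac{7301}{67} \approx -108.97$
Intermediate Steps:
$O{\left(L \right)} = 2 L \left(-3 + L\right)$ ($O{\left(L \right)} = \left(-3 + L\right) 2 L = 2 L \left(-3 + L\right)$)
$p{\left(W,C \right)} = 20$ ($p{\left(W,C \right)} = 2 \cdot 5 \left(-3 + 5\right) = 2 \cdot 5 \cdot 2 = 20$)
$G = -737$ ($G = \left(-37\right) 20 - -3 = -740 + 3 = -737$)
$\frac{80311}{G} = \frac{80311}{-737} = 80311 \left(- \frac{1}{737}\right) = - \frac{7301}{67}$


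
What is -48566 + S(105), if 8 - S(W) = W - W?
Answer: -48558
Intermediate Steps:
S(W) = 8 (S(W) = 8 - (W - W) = 8 - 1*0 = 8 + 0 = 8)
-48566 + S(105) = -48566 + 8 = -48558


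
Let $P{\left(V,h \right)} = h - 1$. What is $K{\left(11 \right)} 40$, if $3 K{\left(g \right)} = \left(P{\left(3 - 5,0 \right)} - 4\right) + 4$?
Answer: $- \frac{40}{3} \approx -13.333$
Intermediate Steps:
$P{\left(V,h \right)} = -1 + h$
$K{\left(g \right)} = - \frac{1}{3}$ ($K{\left(g \right)} = \frac{\left(\left(-1 + 0\right) - 4\right) + 4}{3} = \frac{\left(-1 - 4\right) + 4}{3} = \frac{-5 + 4}{3} = \frac{1}{3} \left(-1\right) = - \frac{1}{3}$)
$K{\left(11 \right)} 40 = \left(- \frac{1}{3}\right) 40 = - \frac{40}{3}$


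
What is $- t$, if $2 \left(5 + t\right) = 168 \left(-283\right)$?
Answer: $23777$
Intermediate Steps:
$t = -23777$ ($t = -5 + \frac{168 \left(-283\right)}{2} = -5 + \frac{1}{2} \left(-47544\right) = -5 - 23772 = -23777$)
$- t = \left(-1\right) \left(-23777\right) = 23777$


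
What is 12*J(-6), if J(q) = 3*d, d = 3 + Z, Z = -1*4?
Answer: -36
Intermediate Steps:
Z = -4
d = -1 (d = 3 - 4 = -1)
J(q) = -3 (J(q) = 3*(-1) = -3)
12*J(-6) = 12*(-3) = -36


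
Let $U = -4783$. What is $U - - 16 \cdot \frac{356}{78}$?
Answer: $- \frac{183689}{39} \approx -4710.0$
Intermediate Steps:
$U - - 16 \cdot \frac{356}{78} = -4783 - - 16 \cdot \frac{356}{78} = -4783 - - 16 \cdot 356 \cdot \frac{1}{78} = -4783 - \left(-16\right) \frac{178}{39} = -4783 - - \frac{2848}{39} = -4783 + \frac{2848}{39} = - \frac{183689}{39}$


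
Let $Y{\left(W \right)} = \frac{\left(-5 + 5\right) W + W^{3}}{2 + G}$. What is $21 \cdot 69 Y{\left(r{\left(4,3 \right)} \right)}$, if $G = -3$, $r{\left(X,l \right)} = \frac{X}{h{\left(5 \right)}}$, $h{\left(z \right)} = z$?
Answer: $- \frac{92736}{125} \approx -741.89$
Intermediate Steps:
$r{\left(X,l \right)} = \frac{X}{5}$
$Y{\left(W \right)} = - W^{3}$ ($Y{\left(W \right)} = \frac{\left(-5 + 5\right) W + W^{3}}{2 - 3} = \frac{0 W + W^{3}}{-1} = \left(0 + W^{3}\right) \left(-1\right) = W^{3} \left(-1\right) = - W^{3}$)
$21 \cdot 69 Y{\left(r{\left(4,3 \right)} \right)} = 21 \cdot 69 \left(- \left(\frac{1}{5} \cdot 4\right)^{3}\right) = 1449 \left(- \left(\frac{4}{5}\right)^{3}\right) = 1449 \left(\left(-1\right) \frac{64}{125}\right) = 1449 \left(- \frac{64}{125}\right) = - \frac{92736}{125}$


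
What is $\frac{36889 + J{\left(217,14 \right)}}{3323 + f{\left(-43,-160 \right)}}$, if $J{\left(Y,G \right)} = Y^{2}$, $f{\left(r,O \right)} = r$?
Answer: $\frac{41989}{1640} \approx 25.603$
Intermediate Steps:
$\frac{36889 + J{\left(217,14 \right)}}{3323 + f{\left(-43,-160 \right)}} = \frac{36889 + 217^{2}}{3323 - 43} = \frac{36889 + 47089}{3280} = 83978 \cdot \frac{1}{3280} = \frac{41989}{1640}$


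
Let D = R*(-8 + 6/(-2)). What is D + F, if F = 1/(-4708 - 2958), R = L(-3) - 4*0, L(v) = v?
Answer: 252977/7666 ≈ 33.000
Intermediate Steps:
R = -3 (R = -3 - 4*0 = -3 + 0 = -3)
F = -1/7666 (F = 1/(-7666) = -1/7666 ≈ -0.00013045)
D = 33 (D = -3*(-8 + 6/(-2)) = -3*(-8 + 6*(-1/2)) = -3*(-8 - 3) = -3*(-11) = 33)
D + F = 33 - 1/7666 = 252977/7666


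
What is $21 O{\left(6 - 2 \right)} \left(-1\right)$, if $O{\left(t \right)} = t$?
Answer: $-84$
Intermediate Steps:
$21 O{\left(6 - 2 \right)} \left(-1\right) = 21 \left(6 - 2\right) \left(-1\right) = 21 \cdot 4 \left(-1\right) = 84 \left(-1\right) = -84$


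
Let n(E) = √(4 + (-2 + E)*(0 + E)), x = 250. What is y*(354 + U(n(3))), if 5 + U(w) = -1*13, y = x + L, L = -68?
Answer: 61152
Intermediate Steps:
y = 182 (y = 250 - 68 = 182)
n(E) = √(4 + E*(-2 + E)) (n(E) = √(4 + (-2 + E)*E) = √(4 + E*(-2 + E)))
U(w) = -18 (U(w) = -5 - 1*13 = -5 - 13 = -18)
y*(354 + U(n(3))) = 182*(354 - 18) = 182*336 = 61152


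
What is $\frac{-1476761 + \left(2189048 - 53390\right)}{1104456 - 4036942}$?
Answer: $- \frac{658897}{2932486} \approx -0.22469$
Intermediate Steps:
$\frac{-1476761 + \left(2189048 - 53390\right)}{1104456 - 4036942} = \frac{-1476761 + \left(2189048 - 53390\right)}{-2932486} = \left(-1476761 + 2135658\right) \left(- \frac{1}{2932486}\right) = 658897 \left(- \frac{1}{2932486}\right) = - \frac{658897}{2932486}$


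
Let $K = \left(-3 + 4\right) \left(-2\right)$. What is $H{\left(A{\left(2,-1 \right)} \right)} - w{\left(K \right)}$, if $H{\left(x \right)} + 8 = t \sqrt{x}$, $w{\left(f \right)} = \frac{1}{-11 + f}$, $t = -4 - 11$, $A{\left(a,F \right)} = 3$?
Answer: $- \frac{103}{13} - 15 \sqrt{3} \approx -33.904$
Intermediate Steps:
$K = -2$ ($K = 1 \left(-2\right) = -2$)
$t = -15$ ($t = -4 - 11 = -15$)
$H{\left(x \right)} = -8 - 15 \sqrt{x}$
$H{\left(A{\left(2,-1 \right)} \right)} - w{\left(K \right)} = \left(-8 - 15 \sqrt{3}\right) - \frac{1}{-11 - 2} = \left(-8 - 15 \sqrt{3}\right) - \frac{1}{-13} = \left(-8 - 15 \sqrt{3}\right) - - \frac{1}{13} = \left(-8 - 15 \sqrt{3}\right) + \frac{1}{13} = - \frac{103}{13} - 15 \sqrt{3}$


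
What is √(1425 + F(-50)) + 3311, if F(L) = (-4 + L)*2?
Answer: 3311 + √1317 ≈ 3347.3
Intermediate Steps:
F(L) = -8 + 2*L
√(1425 + F(-50)) + 3311 = √(1425 + (-8 + 2*(-50))) + 3311 = √(1425 + (-8 - 100)) + 3311 = √(1425 - 108) + 3311 = √1317 + 3311 = 3311 + √1317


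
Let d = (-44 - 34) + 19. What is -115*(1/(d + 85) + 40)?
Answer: -119715/26 ≈ -4604.4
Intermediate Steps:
d = -59 (d = -78 + 19 = -59)
-115*(1/(d + 85) + 40) = -115*(1/(-59 + 85) + 40) = -115*(1/26 + 40) = -115*1041/26 = -119715/26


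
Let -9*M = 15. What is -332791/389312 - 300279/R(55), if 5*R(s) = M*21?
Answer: 16699984073/389312 ≈ 42896.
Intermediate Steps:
M = -5/3 (M = -⅑*15 = -5/3 ≈ -1.6667)
R(s) = -7 (R(s) = (-5/3*21)/5 = (⅕)*(-35) = -7)
-332791/389312 - 300279/R(55) = -332791/389312 - 300279/(-7) = -332791*1/389312 - 300279*(-⅐) = -332791/389312 + 42897 = 16699984073/389312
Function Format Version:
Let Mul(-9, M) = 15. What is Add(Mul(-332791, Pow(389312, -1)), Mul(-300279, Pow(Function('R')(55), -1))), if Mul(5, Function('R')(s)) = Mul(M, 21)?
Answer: Rational(16699984073, 389312) ≈ 42896.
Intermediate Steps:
M = Rational(-5, 3) (M = Mul(Rational(-1, 9), 15) = Rational(-5, 3) ≈ -1.6667)
Function('R')(s) = -7 (Function('R')(s) = Mul(Rational(1, 5), Mul(Rational(-5, 3), 21)) = Mul(Rational(1, 5), -35) = -7)
Add(Mul(-332791, Pow(389312, -1)), Mul(-300279, Pow(Function('R')(55), -1))) = Add(Mul(-332791, Pow(389312, -1)), Mul(-300279, Pow(-7, -1))) = Add(Mul(-332791, Rational(1, 389312)), Mul(-300279, Rational(-1, 7))) = Add(Rational(-332791, 389312), 42897) = Rational(16699984073, 389312)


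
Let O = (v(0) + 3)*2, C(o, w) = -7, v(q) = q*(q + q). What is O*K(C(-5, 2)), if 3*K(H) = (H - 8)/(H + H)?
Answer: 15/7 ≈ 2.1429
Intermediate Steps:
v(q) = 2*q² (v(q) = q*(2*q) = 2*q²)
O = 6 (O = (2*0² + 3)*2 = (2*0 + 3)*2 = (0 + 3)*2 = 3*2 = 6)
K(H) = (-8 + H)/(6*H) (K(H) = ((H - 8)/(H + H))/3 = ((-8 + H)/((2*H)))/3 = ((-8 + H)*(1/(2*H)))/3 = ((-8 + H)/(2*H))/3 = (-8 + H)/(6*H))
O*K(C(-5, 2)) = 6*((⅙)*(-8 - 7)/(-7)) = 6*((⅙)*(-⅐)*(-15)) = 6*(5/14) = 15/7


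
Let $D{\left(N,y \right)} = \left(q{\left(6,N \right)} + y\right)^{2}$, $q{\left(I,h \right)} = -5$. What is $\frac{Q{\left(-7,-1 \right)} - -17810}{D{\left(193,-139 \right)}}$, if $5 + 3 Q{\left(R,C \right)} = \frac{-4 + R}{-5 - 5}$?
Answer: $\frac{178087}{207360} \approx 0.85883$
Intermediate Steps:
$Q{\left(R,C \right)} = - \frac{23}{15} - \frac{R}{30}$ ($Q{\left(R,C \right)} = - \frac{5}{3} + \frac{\left(-4 + R\right) \frac{1}{-5 - 5}}{3} = - \frac{5}{3} + \frac{\left(-4 + R\right) \frac{1}{-10}}{3} = - \frac{5}{3} + \frac{\left(-4 + R\right) \left(- \frac{1}{10}\right)}{3} = - \frac{5}{3} + \frac{\frac{2}{5} - \frac{R}{10}}{3} = - \frac{5}{3} - \left(- \frac{2}{15} + \frac{R}{30}\right) = - \frac{23}{15} - \frac{R}{30}$)
$D{\left(N,y \right)} = \left(-5 + y\right)^{2}$
$\frac{Q{\left(-7,-1 \right)} - -17810}{D{\left(193,-139 \right)}} = \frac{\left(- \frac{23}{15} - - \frac{7}{30}\right) - -17810}{\left(-5 - 139\right)^{2}} = \frac{\left(- \frac{23}{15} + \frac{7}{30}\right) + 17810}{\left(-144\right)^{2}} = \frac{- \frac{13}{10} + 17810}{20736} = \frac{178087}{10} \cdot \frac{1}{20736} = \frac{178087}{207360}$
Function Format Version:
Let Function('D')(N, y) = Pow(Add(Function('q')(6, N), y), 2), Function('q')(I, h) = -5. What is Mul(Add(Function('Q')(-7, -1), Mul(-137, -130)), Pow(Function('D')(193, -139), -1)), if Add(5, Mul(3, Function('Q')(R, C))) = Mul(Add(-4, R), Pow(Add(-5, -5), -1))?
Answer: Rational(178087, 207360) ≈ 0.85883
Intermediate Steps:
Function('Q')(R, C) = Add(Rational(-23, 15), Mul(Rational(-1, 30), R)) (Function('Q')(R, C) = Add(Rational(-5, 3), Mul(Rational(1, 3), Mul(Add(-4, R), Pow(Add(-5, -5), -1)))) = Add(Rational(-5, 3), Mul(Rational(1, 3), Mul(Add(-4, R), Pow(-10, -1)))) = Add(Rational(-5, 3), Mul(Rational(1, 3), Mul(Add(-4, R), Rational(-1, 10)))) = Add(Rational(-5, 3), Mul(Rational(1, 3), Add(Rational(2, 5), Mul(Rational(-1, 10), R)))) = Add(Rational(-5, 3), Add(Rational(2, 15), Mul(Rational(-1, 30), R))) = Add(Rational(-23, 15), Mul(Rational(-1, 30), R)))
Function('D')(N, y) = Pow(Add(-5, y), 2)
Mul(Add(Function('Q')(-7, -1), Mul(-137, -130)), Pow(Function('D')(193, -139), -1)) = Mul(Add(Add(Rational(-23, 15), Mul(Rational(-1, 30), -7)), Mul(-137, -130)), Pow(Pow(Add(-5, -139), 2), -1)) = Mul(Add(Add(Rational(-23, 15), Rational(7, 30)), 17810), Pow(Pow(-144, 2), -1)) = Mul(Add(Rational(-13, 10), 17810), Pow(20736, -1)) = Mul(Rational(178087, 10), Rational(1, 20736)) = Rational(178087, 207360)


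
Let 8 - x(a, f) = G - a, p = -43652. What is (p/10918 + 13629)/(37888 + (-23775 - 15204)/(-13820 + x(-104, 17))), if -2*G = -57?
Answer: 414870544753/1153744790602 ≈ 0.35959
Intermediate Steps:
G = 57/2 (G = -1/2*(-57) = 57/2 ≈ 28.500)
x(a, f) = -41/2 + a (x(a, f) = 8 - (57/2 - a) = 8 + (-57/2 + a) = -41/2 + a)
(p/10918 + 13629)/(37888 + (-23775 - 15204)/(-13820 + x(-104, 17))) = (-43652/10918 + 13629)/(37888 + (-23775 - 15204)/(-13820 + (-41/2 - 104))) = (-43652*1/10918 + 13629)/(37888 - 38979/(-13820 - 249/2)) = (-21826/5459 + 13629)/(37888 - 38979/(-27889/2)) = 74378885/(5459*(37888 - 38979*(-2/27889))) = 74378885/(5459*(37888 + 77958/27889)) = 74378885/(5459*(1056736390/27889)) = (74378885/5459)*(27889/1056736390) = 414870544753/1153744790602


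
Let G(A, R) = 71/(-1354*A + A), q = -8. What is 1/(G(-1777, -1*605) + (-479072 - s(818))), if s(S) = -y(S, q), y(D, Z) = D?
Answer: -2404281/1149857005303 ≈ -2.0909e-6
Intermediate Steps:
s(S) = -S
G(A, R) = -71/(1353*A) (G(A, R) = 71/((-1353*A)) = 71*(-1/(1353*A)) = -71/(1353*A))
1/(G(-1777, -1*605) + (-479072 - s(818))) = 1/(-71/1353/(-1777) + (-479072 - (-1)*818)) = 1/(-71/1353*(-1/1777) + (-479072 - 1*(-818))) = 1/(71/2404281 + (-479072 + 818)) = 1/(71/2404281 - 478254) = 1/(-1149857005303/2404281) = -2404281/1149857005303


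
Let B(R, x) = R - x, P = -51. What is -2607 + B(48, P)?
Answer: -2508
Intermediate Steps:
-2607 + B(48, P) = -2607 + (48 - 1*(-51)) = -2607 + (48 + 51) = -2607 + 99 = -2508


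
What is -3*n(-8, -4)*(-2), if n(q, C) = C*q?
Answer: 192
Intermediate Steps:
-3*n(-8, -4)*(-2) = -(-12)*(-8)*(-2) = -3*32*(-2) = -96*(-2) = 192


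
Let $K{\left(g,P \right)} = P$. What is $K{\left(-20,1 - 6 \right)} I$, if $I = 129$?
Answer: $-645$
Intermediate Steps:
$K{\left(-20,1 - 6 \right)} I = \left(1 - 6\right) 129 = \left(-5\right) 129 = -645$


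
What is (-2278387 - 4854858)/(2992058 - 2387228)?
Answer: -1426649/120966 ≈ -11.794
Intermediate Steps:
(-2278387 - 4854858)/(2992058 - 2387228) = -7133245/604830 = -7133245*1/604830 = -1426649/120966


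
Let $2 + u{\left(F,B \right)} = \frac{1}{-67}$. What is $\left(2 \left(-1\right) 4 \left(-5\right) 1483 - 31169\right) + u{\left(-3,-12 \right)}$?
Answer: $\frac{1885982}{67} \approx 28149.0$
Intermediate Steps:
$u{\left(F,B \right)} = - \frac{135}{67}$ ($u{\left(F,B \right)} = -2 + \frac{1}{-67} = -2 - \frac{1}{67} = - \frac{135}{67}$)
$\left(2 \left(-1\right) 4 \left(-5\right) 1483 - 31169\right) + u{\left(-3,-12 \right)} = \left(2 \left(-1\right) 4 \left(-5\right) 1483 - 31169\right) - \frac{135}{67} = \left(\left(-2\right) \left(-20\right) 1483 - 31169\right) - \frac{135}{67} = \left(40 \cdot 1483 - 31169\right) - \frac{135}{67} = \left(59320 - 31169\right) - \frac{135}{67} = 28151 - \frac{135}{67} = \frac{1885982}{67}$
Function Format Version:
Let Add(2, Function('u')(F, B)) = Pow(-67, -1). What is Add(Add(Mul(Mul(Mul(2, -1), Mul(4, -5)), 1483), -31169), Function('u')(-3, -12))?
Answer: Rational(1885982, 67) ≈ 28149.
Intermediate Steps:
Function('u')(F, B) = Rational(-135, 67) (Function('u')(F, B) = Add(-2, Pow(-67, -1)) = Add(-2, Rational(-1, 67)) = Rational(-135, 67))
Add(Add(Mul(Mul(Mul(2, -1), Mul(4, -5)), 1483), -31169), Function('u')(-3, -12)) = Add(Add(Mul(Mul(Mul(2, -1), Mul(4, -5)), 1483), -31169), Rational(-135, 67)) = Add(Add(Mul(Mul(-2, -20), 1483), -31169), Rational(-135, 67)) = Add(Add(Mul(40, 1483), -31169), Rational(-135, 67)) = Add(Add(59320, -31169), Rational(-135, 67)) = Add(28151, Rational(-135, 67)) = Rational(1885982, 67)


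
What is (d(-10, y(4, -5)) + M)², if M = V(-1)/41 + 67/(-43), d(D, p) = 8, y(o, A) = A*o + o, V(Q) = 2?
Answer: 130942249/3108169 ≈ 42.128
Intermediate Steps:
y(o, A) = o + A*o
M = -2661/1763 (M = 2/41 + 67/(-43) = 2*(1/41) + 67*(-1/43) = 2/41 - 67/43 = -2661/1763 ≈ -1.5094)
(d(-10, y(4, -5)) + M)² = (8 - 2661/1763)² = (11443/1763)² = 130942249/3108169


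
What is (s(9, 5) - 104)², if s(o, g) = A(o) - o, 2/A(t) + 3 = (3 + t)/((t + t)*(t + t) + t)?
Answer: 1398685201/108241 ≈ 12922.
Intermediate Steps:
A(t) = 2/(-3 + (3 + t)/(t + 4*t²)) (A(t) = 2/(-3 + (3 + t)/((t + t)*(t + t) + t)) = 2/(-3 + (3 + t)/((2*t)*(2*t) + t)) = 2/(-3 + (3 + t)/(4*t² + t)) = 2/(-3 + (3 + t)/(t + 4*t²)))
s(o, g) = -o - 2*o*(1 + 4*o)/(-3 + 2*o + 12*o²) (s(o, g) = -2*o*(1 + 4*o)/(-3 + 2*o + 12*o²) - o = -o - 2*o*(1 + 4*o)/(-3 + 2*o + 12*o²))
(s(9, 5) - 104)² = (9*(1 - 12*9² - 10*9)/(-3 + 2*9 + 12*9²) - 104)² = (9*(1 - 12*81 - 90)/(-3 + 18 + 12*81) - 104)² = (9*(1 - 972 - 90)/(-3 + 18 + 972) - 104)² = (9*(-1061)/987 - 104)² = (9*(1/987)*(-1061) - 104)² = (-3183/329 - 104)² = (-37399/329)² = 1398685201/108241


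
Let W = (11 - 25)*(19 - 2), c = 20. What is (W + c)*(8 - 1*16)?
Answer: 1744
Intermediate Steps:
W = -238 (W = -14*17 = -238)
(W + c)*(8 - 1*16) = (-238 + 20)*(8 - 1*16) = -218*(8 - 16) = -218*(-8) = 1744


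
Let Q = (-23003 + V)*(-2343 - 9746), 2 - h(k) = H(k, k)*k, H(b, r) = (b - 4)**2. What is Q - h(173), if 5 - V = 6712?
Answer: 364105241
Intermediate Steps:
V = -6707 (V = 5 - 1*6712 = 5 - 6712 = -6707)
H(b, r) = (-4 + b)**2
h(k) = 2 - k*(-4 + k)**2 (h(k) = 2 - (-4 + k)**2*k = 2 - k*(-4 + k)**2)
Q = 359164190 (Q = (-23003 - 6707)*(-2343 - 9746) = -29710*(-12089) = 359164190)
Q - h(173) = 359164190 - (2 - 1*173*(-4 + 173)**2) = 359164190 - (2 - 1*173*169**2) = 359164190 - (2 - 1*173*28561) = 359164190 - (2 - 4941053) = 359164190 - 1*(-4941051) = 359164190 + 4941051 = 364105241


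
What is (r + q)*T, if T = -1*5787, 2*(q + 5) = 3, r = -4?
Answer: 86805/2 ≈ 43403.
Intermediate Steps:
q = -7/2 (q = -5 + (½)*3 = -5 + 3/2 = -7/2 ≈ -3.5000)
T = -5787
(r + q)*T = (-4 - 7/2)*(-5787) = -15/2*(-5787) = 86805/2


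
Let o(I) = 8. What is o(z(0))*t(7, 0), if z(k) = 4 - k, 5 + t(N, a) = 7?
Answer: 16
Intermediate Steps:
t(N, a) = 2 (t(N, a) = -5 + 7 = 2)
o(z(0))*t(7, 0) = 8*2 = 16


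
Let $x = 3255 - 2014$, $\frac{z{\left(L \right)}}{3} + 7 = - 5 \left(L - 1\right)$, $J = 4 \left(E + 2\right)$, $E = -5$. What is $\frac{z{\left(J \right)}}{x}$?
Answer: $\frac{174}{1241} \approx 0.14021$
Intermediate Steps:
$J = -12$ ($J = 4 \left(-5 + 2\right) = 4 \left(-3\right) = -12$)
$z{\left(L \right)} = -6 - 15 L$ ($z{\left(L \right)} = -21 + 3 \left(- 5 \left(L - 1\right)\right) = -21 + 3 \left(- 5 \left(-1 + L\right)\right) = -21 + 3 \left(5 - 5 L\right) = -21 - \left(-15 + 15 L\right) = -6 - 15 L$)
$x = 1241$ ($x = 3255 - 2014 = 1241$)
$\frac{z{\left(J \right)}}{x} = \frac{-6 - -180}{1241} = \left(-6 + 180\right) \frac{1}{1241} = 174 \cdot \frac{1}{1241} = \frac{174}{1241}$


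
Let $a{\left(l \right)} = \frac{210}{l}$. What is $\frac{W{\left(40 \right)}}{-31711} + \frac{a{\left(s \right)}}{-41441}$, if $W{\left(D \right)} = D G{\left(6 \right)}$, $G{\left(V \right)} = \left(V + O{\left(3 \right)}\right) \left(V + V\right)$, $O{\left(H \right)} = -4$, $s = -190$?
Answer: $- \frac{39748311}{1314135551} \approx -0.030247$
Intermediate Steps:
$G{\left(V \right)} = 2 V \left(-4 + V\right)$ ($G{\left(V \right)} = \left(V - 4\right) \left(V + V\right) = \left(-4 + V\right) 2 V = 2 V \left(-4 + V\right)$)
$W{\left(D \right)} = 24 D$ ($W{\left(D \right)} = D 2 \cdot 6 \left(-4 + 6\right) = D 2 \cdot 6 \cdot 2 = D 24 = 24 D$)
$\frac{W{\left(40 \right)}}{-31711} + \frac{a{\left(s \right)}}{-41441} = \frac{24 \cdot 40}{-31711} + \frac{210 \frac{1}{-190}}{-41441} = 960 \left(- \frac{1}{31711}\right) + 210 \left(- \frac{1}{190}\right) \left(- \frac{1}{41441}\right) = - \frac{960}{31711} - - \frac{21}{787379} = - \frac{960}{31711} + \frac{21}{787379} = - \frac{39748311}{1314135551}$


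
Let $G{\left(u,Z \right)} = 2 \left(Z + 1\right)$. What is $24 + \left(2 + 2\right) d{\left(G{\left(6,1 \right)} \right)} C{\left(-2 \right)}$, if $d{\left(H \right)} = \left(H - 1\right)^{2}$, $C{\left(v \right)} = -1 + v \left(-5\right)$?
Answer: $348$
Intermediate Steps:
$G{\left(u,Z \right)} = 2 + 2 Z$ ($G{\left(u,Z \right)} = 2 \left(1 + Z\right) = 2 + 2 Z$)
$C{\left(v \right)} = -1 - 5 v$
$d{\left(H \right)} = \left(-1 + H\right)^{2}$
$24 + \left(2 + 2\right) d{\left(G{\left(6,1 \right)} \right)} C{\left(-2 \right)} = 24 + \left(2 + 2\right) \left(-1 + \left(2 + 2 \cdot 1\right)\right)^{2} \left(-1 - -10\right) = 24 + 4 \left(-1 + \left(2 + 2\right)\right)^{2} \left(-1 + 10\right) = 24 + 4 \left(-1 + 4\right)^{2} \cdot 9 = 24 + 4 \cdot 3^{2} \cdot 9 = 24 + 4 \cdot 9 \cdot 9 = 24 + 36 \cdot 9 = 24 + 324 = 348$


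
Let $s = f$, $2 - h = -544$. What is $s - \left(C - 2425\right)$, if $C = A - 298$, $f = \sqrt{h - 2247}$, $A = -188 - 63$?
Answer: $2974 + 9 i \sqrt{21} \approx 2974.0 + 41.243 i$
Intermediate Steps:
$h = 546$ ($h = 2 - -544 = 2 + 544 = 546$)
$A = -251$ ($A = -188 - 63 = -251$)
$f = 9 i \sqrt{21}$ ($f = \sqrt{546 - 2247} = \sqrt{-1701} = 9 i \sqrt{21} \approx 41.243 i$)
$s = 9 i \sqrt{21} \approx 41.243 i$
$C = -549$ ($C = -251 - 298 = -549$)
$s - \left(C - 2425\right) = 9 i \sqrt{21} - \left(-549 - 2425\right) = 9 i \sqrt{21} - -2974 = 9 i \sqrt{21} + 2974 = 2974 + 9 i \sqrt{21}$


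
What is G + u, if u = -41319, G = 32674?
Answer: -8645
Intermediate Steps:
G + u = 32674 - 41319 = -8645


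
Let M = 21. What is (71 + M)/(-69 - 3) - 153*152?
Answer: -418631/18 ≈ -23257.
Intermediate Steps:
(71 + M)/(-69 - 3) - 153*152 = (71 + 21)/(-69 - 3) - 153*152 = 92/(-72) - 23256 = 92*(-1/72) - 23256 = -23/18 - 23256 = -418631/18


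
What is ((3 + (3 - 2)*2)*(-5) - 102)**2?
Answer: 16129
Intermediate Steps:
((3 + (3 - 2)*2)*(-5) - 102)**2 = ((3 + 1*2)*(-5) - 102)**2 = ((3 + 2)*(-5) - 102)**2 = (5*(-5) - 102)**2 = (-25 - 102)**2 = (-127)**2 = 16129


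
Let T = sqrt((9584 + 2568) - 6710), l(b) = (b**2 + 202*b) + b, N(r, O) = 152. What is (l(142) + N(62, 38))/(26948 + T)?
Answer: 662139308/363094631 - 24571*sqrt(5442)/363094631 ≈ 1.8186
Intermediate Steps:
l(b) = b**2 + 203*b
T = sqrt(5442) (T = sqrt(12152 - 6710) = sqrt(5442) ≈ 73.770)
(l(142) + N(62, 38))/(26948 + T) = (142*(203 + 142) + 152)/(26948 + sqrt(5442)) = (142*345 + 152)/(26948 + sqrt(5442)) = (48990 + 152)/(26948 + sqrt(5442)) = 49142/(26948 + sqrt(5442))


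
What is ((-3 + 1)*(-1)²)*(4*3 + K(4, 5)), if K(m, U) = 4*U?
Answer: -64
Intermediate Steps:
((-3 + 1)*(-1)²)*(4*3 + K(4, 5)) = ((-3 + 1)*(-1)²)*(4*3 + 4*5) = (-2*1)*(12 + 20) = -2*32 = -64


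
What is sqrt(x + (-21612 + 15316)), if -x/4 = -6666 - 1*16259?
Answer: 2*sqrt(21351) ≈ 292.24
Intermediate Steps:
x = 91700 (x = -4*(-6666 - 1*16259) = -4*(-6666 - 16259) = -4*(-22925) = 91700)
sqrt(x + (-21612 + 15316)) = sqrt(91700 + (-21612 + 15316)) = sqrt(91700 - 6296) = sqrt(85404) = 2*sqrt(21351)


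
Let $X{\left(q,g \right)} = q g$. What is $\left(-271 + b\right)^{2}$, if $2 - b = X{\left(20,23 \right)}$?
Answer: $531441$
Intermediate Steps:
$X{\left(q,g \right)} = g q$
$b = -458$ ($b = 2 - 23 \cdot 20 = 2 - 460 = -458$)
$\left(-271 + b\right)^{2} = \left(-271 - 458\right)^{2} = \left(-729\right)^{2} = 531441$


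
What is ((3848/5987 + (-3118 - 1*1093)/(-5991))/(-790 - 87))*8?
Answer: -386117000/31456338609 ≈ -0.012275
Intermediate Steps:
((3848/5987 + (-3118 - 1*1093)/(-5991))/(-790 - 87))*8 = ((3848*(1/5987) + (-3118 - 1093)*(-1/5991))/(-877))*8 = ((3848/5987 - 4211*(-1/5991))*(-1/877))*8 = ((3848/5987 + 4211/5991)*(-1/877))*8 = ((48264625/35868117)*(-1/877))*8 = -48264625/31456338609*8 = -386117000/31456338609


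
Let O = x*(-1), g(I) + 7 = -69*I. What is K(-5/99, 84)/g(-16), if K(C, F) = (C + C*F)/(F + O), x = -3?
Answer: -425/9448461 ≈ -4.4981e-5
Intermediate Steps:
g(I) = -7 - 69*I
O = 3 (O = -3*(-1) = 3)
K(C, F) = (C + C*F)/(3 + F) (K(C, F) = (C + C*F)/(F + 3) = (C + C*F)/(3 + F))
K(-5/99, 84)/g(-16) = ((-5/99)*(1 + 84)/(3 + 84))/(-7 - 69*(-16)) = (-5*1/99*85/87)/(-7 + 1104) = -5/99*1/87*85/1097 = -425/8613*1/1097 = -425/9448461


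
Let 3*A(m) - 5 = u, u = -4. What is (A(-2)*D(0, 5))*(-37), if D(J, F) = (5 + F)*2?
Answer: -740/3 ≈ -246.67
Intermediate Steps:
A(m) = 1/3 (A(m) = 5/3 + (1/3)*(-4) = 5/3 - 4/3 = 1/3)
D(J, F) = 10 + 2*F
(A(-2)*D(0, 5))*(-37) = ((10 + 2*5)/3)*(-37) = ((10 + 10)/3)*(-37) = ((1/3)*20)*(-37) = (20/3)*(-37) = -740/3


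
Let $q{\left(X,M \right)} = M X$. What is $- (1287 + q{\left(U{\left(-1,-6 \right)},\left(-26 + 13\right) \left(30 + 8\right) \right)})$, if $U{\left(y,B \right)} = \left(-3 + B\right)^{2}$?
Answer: $38727$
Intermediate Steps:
$- (1287 + q{\left(U{\left(-1,-6 \right)},\left(-26 + 13\right) \left(30 + 8\right) \right)}) = - (1287 + \left(-26 + 13\right) \left(30 + 8\right) \left(-3 - 6\right)^{2}) = - (1287 + \left(-13\right) 38 \left(-9\right)^{2}) = - (1287 - 40014) = \left(-1\right) \left(-38727\right) = 38727$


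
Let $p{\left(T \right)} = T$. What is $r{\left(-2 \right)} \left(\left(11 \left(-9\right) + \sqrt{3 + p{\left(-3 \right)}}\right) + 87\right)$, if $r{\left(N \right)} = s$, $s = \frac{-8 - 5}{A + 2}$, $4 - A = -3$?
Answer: $\frac{52}{3} \approx 17.333$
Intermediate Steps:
$A = 7$ ($A = 4 - -3 = 4 + 3 = 7$)
$s = - \frac{13}{9}$ ($s = \frac{-8 - 5}{7 + 2} = - \frac{13}{9} \approx -1.4444$)
$r{\left(N \right)} = - \frac{13}{9}$
$r{\left(-2 \right)} \left(\left(11 \left(-9\right) + \sqrt{3 + p{\left(-3 \right)}}\right) + 87\right) = - \frac{13 \left(\left(11 \left(-9\right) + \sqrt{3 - 3}\right) + 87\right)}{9} = - \frac{13 \left(\left(-99 + \sqrt{0}\right) + 87\right)}{9} = - \frac{13 \left(\left(-99 + 0\right) + 87\right)}{9} = - \frac{13 \left(-99 + 87\right)}{9} = \left(- \frac{13}{9}\right) \left(-12\right) = \frac{52}{3}$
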